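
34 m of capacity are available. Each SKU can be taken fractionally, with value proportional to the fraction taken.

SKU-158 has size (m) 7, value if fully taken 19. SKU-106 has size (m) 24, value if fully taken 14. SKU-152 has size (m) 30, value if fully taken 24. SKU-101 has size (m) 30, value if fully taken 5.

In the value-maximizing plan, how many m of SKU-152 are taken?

27

Sort by value density: SKU-158 19/7≈2.71, SKU-152 24/30≈0.8, SKU-106 14/24≈0.583, SKU-101 5/30≈0.167.
SKU-158: take in full, 7 m for value 19 → 27 left.
27 m left: a 27/30 share of SKU-152 gives 24×27/30 = 21.6.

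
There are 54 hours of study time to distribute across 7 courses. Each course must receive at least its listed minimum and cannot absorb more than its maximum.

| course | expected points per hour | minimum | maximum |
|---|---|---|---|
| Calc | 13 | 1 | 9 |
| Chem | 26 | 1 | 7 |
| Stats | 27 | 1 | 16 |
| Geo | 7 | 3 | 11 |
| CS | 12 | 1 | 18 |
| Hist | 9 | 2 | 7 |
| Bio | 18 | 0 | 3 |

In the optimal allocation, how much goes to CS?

14

Meeting every minimum uses 1+1+1+3+1+2+0 = 9 hours, leaving 45.
Highest expected points per hour first: Stats 27 > Chem 26 > Bio 18 > Calc 13 > CS 12 > Hist 9 > Geo 7.
Give Stats 15 more to hit its cap of 16 — 30 left.
Chem takes 6 more to reach its cap of 7 — 24 left.
Give Bio 3 more to hit its cap of 3 — 21 left.
Give Calc 8 more to hit its cap of 9 — 13 left.
Only 13 left; CS takes them to reach 14.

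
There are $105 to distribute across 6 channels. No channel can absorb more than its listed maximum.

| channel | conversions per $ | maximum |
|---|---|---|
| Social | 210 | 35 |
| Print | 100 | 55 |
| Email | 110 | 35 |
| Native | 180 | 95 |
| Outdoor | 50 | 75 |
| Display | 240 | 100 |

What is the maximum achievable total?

25050

Rank by conversions per $: Display 240 > Social 210 > Native 180 > Email 110 > Print 100 > Outdoor 50.
Give Display 100 to hit its cap of 100 — 5 left.
Social: +5 (room for 35) → 5. Pool exhausted.
Total = 210×5 + 240×100 = 25050.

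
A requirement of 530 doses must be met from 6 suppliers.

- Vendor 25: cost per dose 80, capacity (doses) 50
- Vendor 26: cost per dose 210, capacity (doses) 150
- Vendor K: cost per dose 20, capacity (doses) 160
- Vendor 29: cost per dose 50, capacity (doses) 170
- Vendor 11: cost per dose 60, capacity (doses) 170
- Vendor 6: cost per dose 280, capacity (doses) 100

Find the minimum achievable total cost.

24300

Use suppliers in increasing cost order.
Vendor K (20): use full 160 → 370 doses to go.
Vendor 29 (50): use full 170 → 200 doses to go.
Vendor 11 at 60: take all 170 doses → 30 still needed.
Vendor 25 at 80: take 30 of its 50 → requirement met.
Vendor 26, Vendor 6: unused.
Cost = 160×20 + 170×50 + 170×60 + 30×80 = 24300.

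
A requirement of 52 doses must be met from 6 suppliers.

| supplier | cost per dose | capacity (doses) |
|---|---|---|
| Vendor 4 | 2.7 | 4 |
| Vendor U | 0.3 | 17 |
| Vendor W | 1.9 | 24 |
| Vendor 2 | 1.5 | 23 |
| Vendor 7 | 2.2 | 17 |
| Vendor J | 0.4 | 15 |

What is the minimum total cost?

41.1

Fill from the cheapest supplier first.
Vendor U at 0.3: take all 17 doses — 35 still needed.
Vendor J at 0.4: take all 15 doses — 20 still needed.
Vendor 2 at 1.5: take 20 of its 23 — requirement met.
Vendor W, Vendor 7, Vendor 4: unused.
Cost = 17×0.3 + 15×0.4 + 20×1.5 = 41.1.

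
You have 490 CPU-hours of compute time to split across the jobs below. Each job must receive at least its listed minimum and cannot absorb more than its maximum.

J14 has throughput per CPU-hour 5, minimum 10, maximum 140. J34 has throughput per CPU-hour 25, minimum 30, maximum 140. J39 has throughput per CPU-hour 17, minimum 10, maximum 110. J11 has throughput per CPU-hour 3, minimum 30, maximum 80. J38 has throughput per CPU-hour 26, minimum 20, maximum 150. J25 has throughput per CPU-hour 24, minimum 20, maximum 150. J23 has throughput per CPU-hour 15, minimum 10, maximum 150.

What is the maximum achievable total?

11220

Meeting every minimum uses 10+30+10+30+20+20+10 = 130 CPU-hours, leaving 360.
Rank by throughput per CPU-hour: J38 26 > J34 25 > J25 24 > J39 17 > J23 15 > J14 5 > J11 3.
Give J38 130 more to hit its cap of 150 ; 230 left.
J34: +110 to 140 (cap) ; 120 left.
Only 120 left; J25 takes them to reach 140.
Total = 5×10 + 25×140 + 17×10 + 3×30 + 26×150 + 24×140 + 15×10 = 11220.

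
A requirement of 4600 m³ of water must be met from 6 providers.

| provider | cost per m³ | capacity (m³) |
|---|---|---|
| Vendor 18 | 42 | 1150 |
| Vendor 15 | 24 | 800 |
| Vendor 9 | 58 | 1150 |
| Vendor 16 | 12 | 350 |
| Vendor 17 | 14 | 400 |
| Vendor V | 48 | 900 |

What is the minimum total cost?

Cheapest first:
Vendor 16 (12): use full 350 → 4250 m³ to go.
Take 400 from Vendor 17 at 14 → need 3850 more.
Take 800 from Vendor 15 at 24 → need 3050 more.
Vendor 18 at 42: take all 1150 m³ → 1900 still needed.
Vendor V (48): use full 900 → 1000 m³ to go.
Take 1000 from Vendor 9 at 58 to finish.
Cost = 350×12 + 400×14 + 800×24 + 1150×42 + 900×48 + 1000×58 = 178500.

178500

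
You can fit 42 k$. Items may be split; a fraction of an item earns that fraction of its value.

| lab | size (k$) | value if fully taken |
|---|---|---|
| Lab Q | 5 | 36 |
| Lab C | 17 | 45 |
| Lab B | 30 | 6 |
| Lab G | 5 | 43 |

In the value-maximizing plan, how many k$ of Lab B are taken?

Rank by value-to-size ratio: Lab G 43/5≈8.6, Lab Q 36/5≈7.2, Lab C 45/17≈2.65, Lab B 6/30≈0.2.
Lab G: take in full, 5 k$ for value 43 → 37 left.
Lab Q: take in full, 5 k$ for value 36 → 32 left.
Lab C: take in full, 17 k$ for value 45 → 15 left.
15 k$ left: a 15/30 share of Lab B gives 6×15/30 = 3.

15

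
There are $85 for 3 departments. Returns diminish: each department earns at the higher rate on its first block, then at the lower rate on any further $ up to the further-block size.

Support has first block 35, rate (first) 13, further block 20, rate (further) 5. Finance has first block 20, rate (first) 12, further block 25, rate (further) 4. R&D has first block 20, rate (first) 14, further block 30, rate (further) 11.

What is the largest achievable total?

1085

Treat each block as its own option and order by rate: R&D/tier1 14 > Support/tier1 13 > Finance/tier1 12 > R&D/tier2 11 > Support/tier2 5 > Finance/tier2 4.
R&D tier1 at 14: fill all 20 ; 65 left.
Support tier1 at 13: fill all 35 ; 30 left.
Finance tier1 at 12: fill all 20 ; 10 left.
R&D/tier2: +10 of 30 at 11; pool empty.
Total = 14×20 + 13×35 + 12×20 + 11×10 = 1085.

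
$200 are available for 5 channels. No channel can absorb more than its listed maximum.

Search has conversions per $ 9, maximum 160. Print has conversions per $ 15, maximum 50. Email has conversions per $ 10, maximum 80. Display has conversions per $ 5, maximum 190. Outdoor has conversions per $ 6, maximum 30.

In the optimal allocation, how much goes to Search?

Highest conversions per $ first: Print 15 > Email 10 > Search 9 > Outdoor 6 > Display 5.
Print: +50 to 50 (cap) ; 150 left.
Email: +80 to 80 (cap) ; 70 left.
Search has room for 160 but only 70 remain, so it gets 70.

70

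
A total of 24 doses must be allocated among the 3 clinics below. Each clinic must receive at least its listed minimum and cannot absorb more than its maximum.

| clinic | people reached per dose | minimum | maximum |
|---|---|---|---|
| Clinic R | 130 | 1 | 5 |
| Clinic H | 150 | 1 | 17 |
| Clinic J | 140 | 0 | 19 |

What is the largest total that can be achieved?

3520

Meeting every minimum uses 1+1+0 = 2 doses, leaving 22.
Highest people reached per dose first: Clinic H 150 > Clinic J 140 > Clinic R 130.
Clinic H: +16 to 17 (cap) ; 6 left.
Clinic J has room for 19 more but only 6 remain, so it gets 6.
Total = 130×1 + 150×17 + 140×6 = 3520.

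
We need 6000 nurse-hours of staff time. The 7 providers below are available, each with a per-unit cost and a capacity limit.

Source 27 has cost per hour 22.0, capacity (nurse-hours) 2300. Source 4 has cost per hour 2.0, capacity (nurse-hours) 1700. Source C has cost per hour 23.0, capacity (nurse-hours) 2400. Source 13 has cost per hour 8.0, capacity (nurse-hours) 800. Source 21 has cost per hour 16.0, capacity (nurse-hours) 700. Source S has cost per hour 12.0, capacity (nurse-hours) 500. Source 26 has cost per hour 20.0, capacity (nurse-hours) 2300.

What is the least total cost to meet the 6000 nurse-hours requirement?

Use providers in increasing cost order.
Take 1700 from Source 4 at 2.0 — need 4300 more.
Source 13 at 8.0: take all 800 nurse-hours — 3500 still needed.
Take 500 from Source S at 12.0 — need 3000 more.
Source 21 (16.0): use full 700 — 2300 nurse-hours to go.
Source 26 (20.0): use full 2300 — 0 nurse-hours to go.
Source 27, Source C: unused.
Cost = 1700×2.0 + 800×8.0 + 500×12.0 + 700×16.0 + 2300×20.0 = 73000.

73000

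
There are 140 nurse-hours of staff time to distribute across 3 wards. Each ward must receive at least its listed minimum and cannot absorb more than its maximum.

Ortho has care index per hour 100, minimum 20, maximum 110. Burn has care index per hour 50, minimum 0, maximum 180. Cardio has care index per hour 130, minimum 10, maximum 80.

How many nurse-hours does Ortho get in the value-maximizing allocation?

Meeting every minimum uses 20+0+10 = 30 nurse-hours, leaving 110.
Highest care index per hour first: Cardio 130 > Ortho 100 > Burn 50.
Cardio takes 70 more to reach its cap of 80 ; 40 left.
Ortho: +40 (room for 90) → 60. Pool exhausted.

60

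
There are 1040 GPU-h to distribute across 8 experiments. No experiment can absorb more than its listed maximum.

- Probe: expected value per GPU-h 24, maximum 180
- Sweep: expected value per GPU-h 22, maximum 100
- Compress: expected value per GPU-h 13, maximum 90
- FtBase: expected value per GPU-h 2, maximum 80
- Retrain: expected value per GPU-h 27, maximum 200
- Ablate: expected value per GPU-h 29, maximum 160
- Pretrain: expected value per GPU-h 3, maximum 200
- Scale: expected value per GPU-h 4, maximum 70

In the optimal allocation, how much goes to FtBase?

40

Highest expected value per GPU-h first: Ablate 29 > Retrain 27 > Probe 24 > Sweep 22 > Compress 13 > Scale 4 > Pretrain 3 > FtBase 2.
Ablate takes 160 to reach its cap of 160 → 880 left.
Retrain takes 200 to reach its cap of 200 → 680 left.
Probe takes 180 to reach its cap of 180 → 500 left.
Sweep takes 100 to reach its cap of 100 → 400 left.
Compress: +90 to 90 (cap) → 310 left.
Scale takes 70 to reach its cap of 70 → 240 left.
Give Pretrain 200 to hit its cap of 200 → 40 left.
Only 40 left; FtBase takes them to reach 40.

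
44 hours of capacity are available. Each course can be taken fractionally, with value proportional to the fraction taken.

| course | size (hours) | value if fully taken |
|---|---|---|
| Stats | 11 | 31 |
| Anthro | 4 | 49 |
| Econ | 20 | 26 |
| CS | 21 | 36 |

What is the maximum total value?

126.4

Sort by value density: Anthro 49/4≈12.2, Stats 31/11≈2.82, CS 36/21≈1.71, Econ 26/20≈1.3.
Take all of Anthro (4 hours, value 49) — 40 hours left.
Take all of Stats (11 hours, value 31) — 29 hours left.
CS: take in full, 21 hours for value 36 — 8 left.
Only 8 hours remain; take 8/20 of Econ for value 26×8/20 = 10.4.
Total value = 126.4.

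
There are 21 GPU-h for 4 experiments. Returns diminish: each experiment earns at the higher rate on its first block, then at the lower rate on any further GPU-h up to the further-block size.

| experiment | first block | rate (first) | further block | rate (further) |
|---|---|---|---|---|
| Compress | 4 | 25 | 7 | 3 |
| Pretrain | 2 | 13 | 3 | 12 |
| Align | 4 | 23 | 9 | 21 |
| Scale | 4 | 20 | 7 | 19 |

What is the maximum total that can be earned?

461

Order all 8 blocks by rate: Compress/tier1 25 > Align/tier1 23 > Align/tier2 21 > Scale/tier1 20 > Scale/tier2 19 > Pretrain/tier1 13 > Pretrain/tier2 12 > Compress/tier2 3.
Compress tier1 at 25: fill all 4 ; 17 left.
Fill Align tier1 block (4 at 23) ; 13 left.
Align tier2 at 21: fill all 9 ; 4 left.
Fill Scale tier1 block (4 at 20) ; 0 left.
Total = 25×4 + 23×4 + 21×9 + 20×4 = 461.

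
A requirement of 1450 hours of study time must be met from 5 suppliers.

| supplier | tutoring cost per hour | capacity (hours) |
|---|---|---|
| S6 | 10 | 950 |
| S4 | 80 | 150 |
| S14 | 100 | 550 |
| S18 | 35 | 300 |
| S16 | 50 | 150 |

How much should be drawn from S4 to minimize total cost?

Fill from the cheapest supplier first.
S6 (10): use full 950 → 500 hours to go.
S18 at 35: take all 300 hours → 200 still needed.
S16 (50): use full 150 → 50 hours to go.
S4 (80): take the remaining 50 → done.
S14: unused.

50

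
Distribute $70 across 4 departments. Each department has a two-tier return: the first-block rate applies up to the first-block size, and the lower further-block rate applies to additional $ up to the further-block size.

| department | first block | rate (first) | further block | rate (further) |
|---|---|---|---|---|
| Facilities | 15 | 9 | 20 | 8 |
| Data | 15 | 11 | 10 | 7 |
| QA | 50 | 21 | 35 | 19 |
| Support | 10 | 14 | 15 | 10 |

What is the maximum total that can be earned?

Order all 8 blocks by rate: QA/tier1 21 > QA/tier2 19 > Support/tier1 14 > Data/tier1 11 > Support/tier2 10 > Facilities/tier1 9 > Facilities/tier2 8 > Data/tier2 7.
Fill QA tier1 block (50 at 21) ; 20 left.
QA tier2 at 19: only 20 left, fill 20.
Total = 21×50 + 19×20 = 1430.

1430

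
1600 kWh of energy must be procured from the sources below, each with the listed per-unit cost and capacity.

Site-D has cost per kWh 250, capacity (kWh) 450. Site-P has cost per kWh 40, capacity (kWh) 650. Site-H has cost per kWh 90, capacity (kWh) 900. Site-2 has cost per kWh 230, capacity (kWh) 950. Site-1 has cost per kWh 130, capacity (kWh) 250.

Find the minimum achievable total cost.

Fill from the cheapest source first.
Take 650 from Site-P at 40 — need 950 more.
Site-H (90): use full 900 — 50 kWh to go.
Site-1 at 130: take 50 of its 250 — requirement met.
Site-2, Site-D: unused.
Cost = 650×40 + 900×90 + 50×130 = 113500.

113500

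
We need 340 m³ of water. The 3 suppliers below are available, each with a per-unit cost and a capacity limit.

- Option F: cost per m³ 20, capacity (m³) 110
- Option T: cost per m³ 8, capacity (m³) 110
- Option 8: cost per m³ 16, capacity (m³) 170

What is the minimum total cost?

Cheapest first:
Option T at 8: take all 110 m³ → 230 still needed.
Option 8 at 16: take all 170 m³ → 60 still needed.
Option F (20): take the remaining 60 → done.
Cost = 110×8 + 170×16 + 60×20 = 4800.

4800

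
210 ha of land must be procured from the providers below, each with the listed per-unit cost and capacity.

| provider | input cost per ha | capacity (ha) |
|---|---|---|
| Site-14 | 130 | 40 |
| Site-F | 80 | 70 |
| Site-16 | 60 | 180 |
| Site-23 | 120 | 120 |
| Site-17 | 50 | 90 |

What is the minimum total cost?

11700

Use providers in increasing cost order.
Take 90 from Site-17 at 50 → need 120 more.
Site-16 (60): take the remaining 120 → done.
Site-F, Site-23, Site-14: unused.
Cost = 90×50 + 120×60 = 11700.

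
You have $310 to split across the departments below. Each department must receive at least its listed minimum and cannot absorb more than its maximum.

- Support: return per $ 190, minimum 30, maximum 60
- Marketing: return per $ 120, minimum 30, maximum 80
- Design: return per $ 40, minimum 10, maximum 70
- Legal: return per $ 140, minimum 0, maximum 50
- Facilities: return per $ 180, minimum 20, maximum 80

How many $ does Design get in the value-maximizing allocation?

Meeting every minimum uses 30+30+10+0+20 = 90 $, leaving 220.
Highest return per $ first: Support 190 > Facilities 180 > Legal 140 > Marketing 120 > Design 40.
Give Support 30 more to hit its cap of 60 → 190 left.
Facilities: +60 to 80 (cap) → 130 left.
Legal: +50 to 50 (cap) → 80 left.
Marketing takes 50 more to reach its cap of 80 → 30 left.
Only 30 left; Design takes them to reach 40.

40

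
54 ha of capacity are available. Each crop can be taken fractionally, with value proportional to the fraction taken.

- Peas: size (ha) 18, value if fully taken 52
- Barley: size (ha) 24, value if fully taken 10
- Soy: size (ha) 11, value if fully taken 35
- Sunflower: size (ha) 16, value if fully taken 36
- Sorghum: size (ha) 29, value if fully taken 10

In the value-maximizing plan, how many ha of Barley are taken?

Rank by value-to-size ratio: Soy 35/11≈3.18, Peas 52/18≈2.89, Sunflower 36/16≈2.25, Barley 10/24≈0.417, Sorghum 10/29≈0.345.
All 11 ha of Soy fit (value 35) ; 43 remain.
All 18 ha of Peas fit (value 52) ; 25 remain.
All 16 ha of Sunflower fit (value 36) ; 9 remain.
Fill the last 9 ha with part of Barley: 9/24 of it earns 3.75.

9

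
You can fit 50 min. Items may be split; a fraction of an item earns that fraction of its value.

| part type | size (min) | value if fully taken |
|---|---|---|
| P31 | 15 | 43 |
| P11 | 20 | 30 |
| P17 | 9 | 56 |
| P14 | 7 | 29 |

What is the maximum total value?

Sort by value density: P17 56/9≈6.22, P14 29/7≈4.14, P31 43/15≈2.87, P11 30/20≈1.5.
P17: take in full, 9 min for value 56 — 41 left.
P14: take in full, 7 min for value 29 — 34 left.
All 15 min of P31 fit (value 43) — 19 remain.
Only 19 min remain; take 19/20 of P11 for value 30×19/20 = 28.5.
Total value = 156.5.

156.5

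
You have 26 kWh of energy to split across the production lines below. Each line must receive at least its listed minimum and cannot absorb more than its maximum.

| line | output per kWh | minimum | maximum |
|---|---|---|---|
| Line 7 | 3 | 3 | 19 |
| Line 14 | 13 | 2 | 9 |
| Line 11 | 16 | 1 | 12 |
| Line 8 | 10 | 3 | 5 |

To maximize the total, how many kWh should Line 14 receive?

8

Meeting every minimum uses 3+2+1+3 = 9 kWh, leaving 17.
Rank by output per kWh: Line 11 16 > Line 14 13 > Line 8 10 > Line 7 3.
Line 11 takes 11 more to reach its cap of 12 — 6 left.
Only 6 left; Line 14 takes them to reach 8.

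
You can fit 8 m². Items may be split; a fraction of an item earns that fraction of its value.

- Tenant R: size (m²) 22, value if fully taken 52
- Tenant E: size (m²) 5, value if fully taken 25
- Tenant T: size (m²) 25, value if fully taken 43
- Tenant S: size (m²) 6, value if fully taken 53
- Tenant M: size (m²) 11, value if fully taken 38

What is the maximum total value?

Best value per unit of size first: Tenant S 53/6≈8.83, Tenant E 25/5≈5, Tenant M 38/11≈3.45, Tenant R 52/22≈2.36, Tenant T 43/25≈1.72.
All 6 m² of Tenant S fit (value 53) — 2 remain.
Fill the last 2 m² with part of Tenant E: 2/5 of it earns 10.
Total value = 63.

63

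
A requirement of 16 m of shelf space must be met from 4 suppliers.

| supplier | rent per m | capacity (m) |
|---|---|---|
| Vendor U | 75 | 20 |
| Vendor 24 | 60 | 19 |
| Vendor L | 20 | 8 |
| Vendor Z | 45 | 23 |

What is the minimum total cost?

Cheapest first:
Vendor L (20): use full 8 — 8 m to go.
Take 8 from Vendor Z at 45 to finish.
Vendor 24, Vendor U: unused.
Cost = 8×20 + 8×45 = 520.

520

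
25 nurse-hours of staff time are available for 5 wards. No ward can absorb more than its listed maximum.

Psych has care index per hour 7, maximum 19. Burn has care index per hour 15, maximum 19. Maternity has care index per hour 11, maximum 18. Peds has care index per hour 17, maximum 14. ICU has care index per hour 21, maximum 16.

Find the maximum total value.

Order the wards by care index per hour: ICU 21 > Peds 17 > Burn 15 > Maternity 11 > Psych 7.
ICU takes 16 to reach its cap of 16 ; 9 left.
Only 9 left; Peds takes them to reach 9.
Total = 17×9 + 21×16 = 489.

489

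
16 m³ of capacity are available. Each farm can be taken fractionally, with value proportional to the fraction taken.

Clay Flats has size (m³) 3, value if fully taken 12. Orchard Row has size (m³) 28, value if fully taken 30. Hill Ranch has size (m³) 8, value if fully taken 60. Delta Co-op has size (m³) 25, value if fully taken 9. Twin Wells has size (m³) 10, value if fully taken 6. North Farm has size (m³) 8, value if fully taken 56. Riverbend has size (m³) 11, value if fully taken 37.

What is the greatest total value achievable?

116

Best value per unit of size first: Hill Ranch 60/8≈7.5, North Farm 56/8≈7, Clay Flats 12/3≈4, Riverbend 37/11≈3.36, Orchard Row 30/28≈1.07, Twin Wells 6/10≈0.6, Delta Co-op 9/25≈0.36.
Hill Ranch: take in full, 8 m³ for value 60 → 8 left.
All 8 m³ of North Farm fit (value 56) → 0 remain.
Total value = 116.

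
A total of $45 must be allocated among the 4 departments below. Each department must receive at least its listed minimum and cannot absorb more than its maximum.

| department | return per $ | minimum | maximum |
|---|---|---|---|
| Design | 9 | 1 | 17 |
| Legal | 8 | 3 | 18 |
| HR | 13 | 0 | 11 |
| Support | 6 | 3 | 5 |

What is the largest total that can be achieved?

Meeting every minimum uses 1+3+0+3 = 7 $, leaving 38.
Order the departments by return per $: HR 13 > Design 9 > Legal 8 > Support 6.
HR: +11 to 11 (cap) — 27 left.
Design takes 16 more to reach its cap of 17 — 11 left.
Legal has room for 15 more but only 11 remain, so it gets 14.
Total = 9×17 + 8×14 + 13×11 + 6×3 = 426.

426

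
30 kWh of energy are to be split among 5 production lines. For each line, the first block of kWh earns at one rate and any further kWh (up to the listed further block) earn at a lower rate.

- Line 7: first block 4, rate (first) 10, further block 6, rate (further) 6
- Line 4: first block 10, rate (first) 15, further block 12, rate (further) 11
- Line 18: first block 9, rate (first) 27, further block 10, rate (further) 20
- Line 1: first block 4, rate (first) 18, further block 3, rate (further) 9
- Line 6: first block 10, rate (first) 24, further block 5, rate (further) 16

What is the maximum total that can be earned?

701

Rank every tier by rate: Line 18/T1 27 > Line 6/T1 24 > Line 18/T2 20 > Line 1/T1 18 > Line 6/T2 16 > Line 4/T1 15 > Line 4/T2 11 > Line 7/T1 10 > Line 1/T2 9 > Line 7/T2 6.
Fill Line 18 T1 block (9 at 27) ; 21 left.
Line 6/T1 (24): +10 ; 11 left.
Fill Line 18 T2 block (10 at 20) ; 1 left.
1 remain; put them into Line 1 T1 at 18.
Total = 27×9 + 24×10 + 20×10 + 18×1 = 701.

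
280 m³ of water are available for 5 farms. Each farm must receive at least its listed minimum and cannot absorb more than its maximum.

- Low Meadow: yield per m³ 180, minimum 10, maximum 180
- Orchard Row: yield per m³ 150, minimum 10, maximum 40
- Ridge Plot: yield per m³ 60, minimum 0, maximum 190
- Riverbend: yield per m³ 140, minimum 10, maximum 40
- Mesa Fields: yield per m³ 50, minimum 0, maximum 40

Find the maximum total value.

45200

Meeting every minimum uses 10+10+0+10+0 = 30 m³, leaving 250.
Highest yield per m³ first: Low Meadow 180 > Orchard Row 150 > Riverbend 140 > Ridge Plot 60 > Mesa Fields 50.
Low Meadow takes 170 more to reach its cap of 180 ; 80 left.
Orchard Row takes 30 more to reach its cap of 40 ; 50 left.
Riverbend takes 30 more to reach its cap of 40 ; 20 left.
Ridge Plot has room for 190 more but only 20 remain, so it gets 20.
Total = 180×180 + 150×40 + 60×20 + 140×40 = 45200.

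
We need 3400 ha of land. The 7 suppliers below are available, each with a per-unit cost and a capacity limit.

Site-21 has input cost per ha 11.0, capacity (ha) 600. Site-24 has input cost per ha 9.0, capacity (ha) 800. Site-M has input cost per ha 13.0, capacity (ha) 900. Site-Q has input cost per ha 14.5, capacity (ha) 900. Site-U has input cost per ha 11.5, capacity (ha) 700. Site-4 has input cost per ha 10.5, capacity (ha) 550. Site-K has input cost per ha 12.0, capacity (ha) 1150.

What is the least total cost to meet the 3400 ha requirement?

Fill from the cheapest supplier first.
Site-24 (9.0): use full 800 — 2600 ha to go.
Site-4 (10.5): use full 550 — 2050 ha to go.
Site-21 at 11.0: take all 600 ha — 1450 still needed.
Take 700 from Site-U at 11.5 — need 750 more.
Site-K at 12.0: take 750 of its 1150 — requirement met.
Site-M, Site-Q: unused.
Cost = 800×9.0 + 550×10.5 + 600×11.0 + 700×11.5 + 750×12.0 = 36625.

36625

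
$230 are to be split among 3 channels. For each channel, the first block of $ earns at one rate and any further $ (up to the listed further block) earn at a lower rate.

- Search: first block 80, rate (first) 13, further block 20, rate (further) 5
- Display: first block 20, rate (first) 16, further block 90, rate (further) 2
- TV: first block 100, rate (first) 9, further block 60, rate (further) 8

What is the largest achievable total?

2500

Treat each block as its own option and order by rate: Display/first 16 > Search/first 13 > TV/first 9 > TV/second 8 > Search/second 5 > Display/second 2.
Display first at 16: fill all 20 — 210 left.
Search first at 13: fill all 80 — 130 left.
TV/first (9): +100 — 30 left.
TV second at 8: only 30 left, fill 30.
Total = 16×20 + 13×80 + 9×100 + 8×30 = 2500.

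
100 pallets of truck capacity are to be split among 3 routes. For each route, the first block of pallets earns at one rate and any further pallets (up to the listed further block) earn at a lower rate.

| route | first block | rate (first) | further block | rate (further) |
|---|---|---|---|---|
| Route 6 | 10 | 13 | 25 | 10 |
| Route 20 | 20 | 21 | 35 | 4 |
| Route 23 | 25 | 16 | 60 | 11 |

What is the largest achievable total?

Treat each block as its own option and order by rate: Route 20/tier1 21 > Route 23/tier1 16 > Route 6/tier1 13 > Route 23/tier2 11 > Route 6/tier2 10 > Route 20/tier2 4.
Route 20/tier1 (21): +20 — 80 left.
Fill Route 23 tier1 block (25 at 16) — 55 left.
Route 6/tier1 (13): +10 — 45 left.
45 remain; put them into Route 23 tier2 at 11.
Total = 21×20 + 16×25 + 13×10 + 11×45 = 1445.

1445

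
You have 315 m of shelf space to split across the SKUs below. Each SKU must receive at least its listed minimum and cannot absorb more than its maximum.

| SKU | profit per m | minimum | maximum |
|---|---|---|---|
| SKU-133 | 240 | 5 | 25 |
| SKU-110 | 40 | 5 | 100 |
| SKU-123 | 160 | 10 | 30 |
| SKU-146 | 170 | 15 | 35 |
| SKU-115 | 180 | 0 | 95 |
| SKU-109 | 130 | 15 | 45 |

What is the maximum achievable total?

43100

Meeting every minimum uses 5+5+10+15+0+15 = 50 m, leaving 265.
Rank by profit per m: SKU-133 240 > SKU-115 180 > SKU-146 170 > SKU-123 160 > SKU-109 130 > SKU-110 40.
SKU-133 takes 20 more to reach its cap of 25 ; 245 left.
SKU-115 takes 95 more to reach its cap of 95 ; 150 left.
Give SKU-146 20 more to hit its cap of 35 ; 130 left.
SKU-123: +20 to 30 (cap) ; 110 left.
Give SKU-109 30 more to hit its cap of 45 ; 80 left.
SKU-110 has room for 95 more but only 80 remain, so it gets 85.
Total = 240×25 + 40×85 + 160×30 + 170×35 + 180×95 + 130×45 = 43100.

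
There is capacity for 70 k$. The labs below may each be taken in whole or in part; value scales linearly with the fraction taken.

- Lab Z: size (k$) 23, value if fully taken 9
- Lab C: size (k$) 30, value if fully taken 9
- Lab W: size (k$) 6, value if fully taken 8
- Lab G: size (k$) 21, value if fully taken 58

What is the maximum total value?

Sort by value density: Lab G 58/21≈2.76, Lab W 8/6≈1.33, Lab Z 9/23≈0.391, Lab C 9/30≈0.3.
Lab G: take in full, 21 k$ for value 58 ; 49 left.
Take all of Lab W (6 k$, value 8) ; 43 k$ left.
Take all of Lab Z (23 k$, value 9) ; 20 k$ left.
Only 20 k$ remain; take 20/30 of Lab C for value 9×20/30 = 6.
Total value = 81.

81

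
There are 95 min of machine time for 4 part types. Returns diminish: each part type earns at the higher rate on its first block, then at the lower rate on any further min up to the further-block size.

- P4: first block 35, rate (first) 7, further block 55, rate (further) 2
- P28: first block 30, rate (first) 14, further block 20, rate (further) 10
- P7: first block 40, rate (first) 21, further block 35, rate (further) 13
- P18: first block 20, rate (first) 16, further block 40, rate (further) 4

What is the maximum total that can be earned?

1645

Treat each block as its own option and order by rate: P7/tier1 21 > P18/tier1 16 > P28/tier1 14 > P7/tier2 13 > P28/tier2 10 > P4/tier1 7 > P18/tier2 4 > P4/tier2 2.
Fill P7 tier1 block (40 at 21) → 55 left.
Fill P18 tier1 block (20 at 16) → 35 left.
P28 tier1 at 14: fill all 30 → 5 left.
P7 tier2 at 13: only 5 left, fill 5.
Total = 21×40 + 16×20 + 14×30 + 13×5 = 1645.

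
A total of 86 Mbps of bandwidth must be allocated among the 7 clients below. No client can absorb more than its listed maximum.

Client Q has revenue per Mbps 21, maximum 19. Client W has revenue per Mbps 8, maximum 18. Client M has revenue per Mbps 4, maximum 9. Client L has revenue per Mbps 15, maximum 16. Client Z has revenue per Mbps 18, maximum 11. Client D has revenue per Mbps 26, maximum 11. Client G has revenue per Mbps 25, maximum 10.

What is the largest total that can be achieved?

1521

Order the clients by revenue per Mbps: Client D 26 > Client G 25 > Client Q 21 > Client Z 18 > Client L 15 > Client W 8 > Client M 4.
Client D: +11 to 11 (cap) — 75 left.
Client G: +10 to 10 (cap) — 65 left.
Client Q: +19 to 19 (cap) — 46 left.
Give Client Z 11 to hit its cap of 11 — 35 left.
Give Client L 16 to hit its cap of 16 — 19 left.
Client W: +18 to 18 (cap) — 1 left.
Client M has room for 9 but only 1 remain, so it gets 1.
Total = 21×19 + 8×18 + 4×1 + 15×16 + 18×11 + 26×11 + 25×10 = 1521.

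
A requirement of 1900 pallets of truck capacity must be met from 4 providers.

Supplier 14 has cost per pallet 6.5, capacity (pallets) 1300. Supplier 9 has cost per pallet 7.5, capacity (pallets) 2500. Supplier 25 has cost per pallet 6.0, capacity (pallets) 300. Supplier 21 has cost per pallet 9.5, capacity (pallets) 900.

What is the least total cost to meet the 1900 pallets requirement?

12500

Cheapest first:
Take 300 from Supplier 25 at 6.0 ; need 1600 more.
Supplier 14 (6.5): use full 1300 ; 300 pallets to go.
Take 300 from Supplier 9 at 7.5 to finish.
Supplier 21: unused.
Cost = 300×6.0 + 1300×6.5 + 300×7.5 = 12500.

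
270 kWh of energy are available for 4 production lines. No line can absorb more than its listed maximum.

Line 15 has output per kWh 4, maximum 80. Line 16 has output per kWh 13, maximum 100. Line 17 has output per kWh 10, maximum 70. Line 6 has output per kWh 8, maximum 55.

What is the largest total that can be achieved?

Rank by output per kWh: Line 16 13 > Line 17 10 > Line 6 8 > Line 15 4.
Line 16: +100 to 100 (cap) → 170 left.
Line 17: +70 to 70 (cap) → 100 left.
Give Line 6 55 to hit its cap of 55 → 45 left.
Line 15: +45 (room for 80) → 45. Pool exhausted.
Total = 4×45 + 13×100 + 10×70 + 8×55 = 2620.

2620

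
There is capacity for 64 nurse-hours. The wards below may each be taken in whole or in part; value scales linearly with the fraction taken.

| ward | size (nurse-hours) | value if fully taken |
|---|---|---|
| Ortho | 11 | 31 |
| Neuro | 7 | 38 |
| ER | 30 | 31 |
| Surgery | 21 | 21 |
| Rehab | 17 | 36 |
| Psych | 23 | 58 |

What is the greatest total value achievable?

169.2

Best value per unit of size first: Neuro 38/7≈5.43, Ortho 31/11≈2.82, Psych 58/23≈2.52, Rehab 36/17≈2.12, ER 31/30≈1.03, Surgery 21/21≈1.
All 7 nurse-hours of Neuro fit (value 38) ; 57 remain.
All 11 nurse-hours of Ortho fit (value 31) ; 46 remain.
Psych: take in full, 23 nurse-hours for value 58 ; 23 left.
All 17 nurse-hours of Rehab fit (value 36) ; 6 remain.
Fill the last 6 nurse-hours with part of ER: 6/30 of it earns 6.2.
Total value = 169.2.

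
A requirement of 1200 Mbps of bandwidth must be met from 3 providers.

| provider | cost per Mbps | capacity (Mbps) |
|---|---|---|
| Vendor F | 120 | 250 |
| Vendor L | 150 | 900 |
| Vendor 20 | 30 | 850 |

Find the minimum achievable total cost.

70500

Cheapest first:
Vendor 20 (30): use full 850 — 350 Mbps to go.
Vendor F at 120: take all 250 Mbps — 100 still needed.
Vendor L at 150: take 100 of its 900 — requirement met.
Cost = 850×30 + 250×120 + 100×150 = 70500.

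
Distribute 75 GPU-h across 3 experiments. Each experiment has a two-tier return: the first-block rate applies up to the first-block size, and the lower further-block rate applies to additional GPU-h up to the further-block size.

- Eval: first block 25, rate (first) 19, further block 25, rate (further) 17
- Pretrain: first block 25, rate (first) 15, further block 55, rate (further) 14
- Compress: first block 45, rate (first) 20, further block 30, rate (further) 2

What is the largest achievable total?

Rank every tier by rate: Compress/first 20 > Eval/first 19 > Eval/second 17 > Pretrain/first 15 > Pretrain/second 14 > Compress/second 2.
Compress/first (20): +45 ; 30 left.
Fill Eval first block (25 at 19) ; 5 left.
Eval/second: +5 of 25 at 17; pool empty.
Total = 20×45 + 19×25 + 17×5 = 1460.

1460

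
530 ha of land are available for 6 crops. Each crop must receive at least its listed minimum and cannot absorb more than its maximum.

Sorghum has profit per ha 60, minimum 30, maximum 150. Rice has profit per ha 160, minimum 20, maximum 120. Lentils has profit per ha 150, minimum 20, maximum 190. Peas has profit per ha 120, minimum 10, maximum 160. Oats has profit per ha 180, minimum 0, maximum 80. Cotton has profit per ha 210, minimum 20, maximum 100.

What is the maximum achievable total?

86100

Meeting every minimum uses 30+20+20+10+0+20 = 100 ha, leaving 430.
Highest profit per ha first: Cotton 210 > Oats 180 > Rice 160 > Lentils 150 > Peas 120 > Sorghum 60.
Cotton: +80 to 100 (cap) — 350 left.
Oats takes 80 more to reach its cap of 80 — 270 left.
Rice takes 100 more to reach its cap of 120 — 170 left.
Lentils takes 170 more to reach its cap of 190 — 0 left.
Total = 60×30 + 160×120 + 150×190 + 120×10 + 180×80 + 210×100 = 86100.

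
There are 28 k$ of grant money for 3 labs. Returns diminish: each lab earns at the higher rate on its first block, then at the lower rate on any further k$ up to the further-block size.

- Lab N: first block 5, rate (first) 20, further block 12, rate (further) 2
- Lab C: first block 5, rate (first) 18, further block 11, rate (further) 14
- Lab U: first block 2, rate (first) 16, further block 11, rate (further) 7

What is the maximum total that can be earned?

Treat each block as its own option and order by rate: Lab N/first 20 > Lab C/first 18 > Lab U/first 16 > Lab C/second 14 > Lab U/second 7 > Lab N/second 2.
Fill Lab N first block (5 at 20) ; 23 left.
Lab C first at 18: fill all 5 ; 18 left.
Lab U first at 16: fill all 2 ; 16 left.
Lab C/second (14): +11 ; 5 left.
Lab U second at 7: only 5 left, fill 5.
Total = 20×5 + 18×5 + 16×2 + 14×11 + 7×5 = 411.

411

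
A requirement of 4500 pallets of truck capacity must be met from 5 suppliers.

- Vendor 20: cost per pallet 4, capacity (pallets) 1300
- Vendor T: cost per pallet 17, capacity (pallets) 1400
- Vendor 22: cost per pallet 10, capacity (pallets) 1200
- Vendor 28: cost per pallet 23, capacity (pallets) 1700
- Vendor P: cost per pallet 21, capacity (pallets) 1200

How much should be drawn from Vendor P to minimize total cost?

600

Cheapest first:
Vendor 20 (4): use full 1300 → 3200 pallets to go.
Vendor 22 at 10: take all 1200 pallets → 2000 still needed.
Vendor T (17): use full 1400 → 600 pallets to go.
Vendor P at 21: take 600 of its 1200 → requirement met.
Vendor 28: unused.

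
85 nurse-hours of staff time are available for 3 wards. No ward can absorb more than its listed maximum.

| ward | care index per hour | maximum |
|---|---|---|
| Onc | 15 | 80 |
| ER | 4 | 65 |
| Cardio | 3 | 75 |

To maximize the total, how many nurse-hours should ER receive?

5

Order the wards by care index per hour: Onc 15 > ER 4 > Cardio 3.
Onc takes 80 to reach its cap of 80 → 5 left.
ER: +5 (room for 65) → 5. Pool exhausted.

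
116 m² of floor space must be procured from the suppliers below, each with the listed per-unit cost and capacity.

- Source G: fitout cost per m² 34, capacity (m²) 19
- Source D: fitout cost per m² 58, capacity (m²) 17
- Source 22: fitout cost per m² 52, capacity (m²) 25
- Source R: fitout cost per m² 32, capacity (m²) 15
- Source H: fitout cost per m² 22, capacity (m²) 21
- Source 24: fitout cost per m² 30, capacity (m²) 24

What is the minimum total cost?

Use suppliers in increasing cost order.
Take 21 from Source H at 22 — need 95 more.
Take 24 from Source 24 at 30 — need 71 more.
Source R (32): use full 15 — 56 m² to go.
Source G (34): use full 19 — 37 m² to go.
Source 22 at 52: take all 25 m² — 12 still needed.
Source D (58): take the remaining 12 — done.
Cost = 21×22 + 24×30 + 15×32 + 19×34 + 25×52 + 12×58 = 4304.

4304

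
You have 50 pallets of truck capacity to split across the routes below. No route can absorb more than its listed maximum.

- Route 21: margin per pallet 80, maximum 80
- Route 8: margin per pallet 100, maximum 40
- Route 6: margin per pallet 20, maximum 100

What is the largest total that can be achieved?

Highest margin per pallet first: Route 8 100 > Route 21 80 > Route 6 20.
Route 8: +40 to 40 (cap) → 10 left.
Route 21: +10 (room for 80) → 10. Pool exhausted.
Total = 80×10 + 100×40 = 4800.

4800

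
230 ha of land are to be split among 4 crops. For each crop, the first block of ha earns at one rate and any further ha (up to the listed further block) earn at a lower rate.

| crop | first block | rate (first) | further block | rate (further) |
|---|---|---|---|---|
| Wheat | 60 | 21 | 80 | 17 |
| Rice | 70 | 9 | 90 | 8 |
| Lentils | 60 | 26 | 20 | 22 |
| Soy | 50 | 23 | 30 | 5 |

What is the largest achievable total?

5090

Treat each block as its own option and order by rate: Lentils/tier1 26 > Soy/tier1 23 > Lentils/tier2 22 > Wheat/tier1 21 > Wheat/tier2 17 > Rice/tier1 9 > Rice/tier2 8 > Soy/tier2 5.
Lentils tier1 at 26: fill all 60 — 170 left.
Soy tier1 at 23: fill all 50 — 120 left.
Lentils tier2 at 22: fill all 20 — 100 left.
Wheat/tier1 (21): +60 — 40 left.
Wheat/tier2: +40 of 80 at 17; pool empty.
Total = 26×60 + 23×50 + 22×20 + 21×60 + 17×40 = 5090.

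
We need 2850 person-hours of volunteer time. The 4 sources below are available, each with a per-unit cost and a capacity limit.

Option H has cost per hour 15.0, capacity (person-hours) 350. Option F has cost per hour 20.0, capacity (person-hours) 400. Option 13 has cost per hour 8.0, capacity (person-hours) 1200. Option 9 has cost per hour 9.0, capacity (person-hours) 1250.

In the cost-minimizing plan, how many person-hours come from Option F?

50

Use sources in increasing cost order.
Option 13 at 8.0: take all 1200 person-hours — 1650 still needed.
Take 1250 from Option 9 at 9.0 — need 400 more.
Option H (15.0): use full 350 — 50 person-hours to go.
Take 50 from Option F at 20.0 to finish.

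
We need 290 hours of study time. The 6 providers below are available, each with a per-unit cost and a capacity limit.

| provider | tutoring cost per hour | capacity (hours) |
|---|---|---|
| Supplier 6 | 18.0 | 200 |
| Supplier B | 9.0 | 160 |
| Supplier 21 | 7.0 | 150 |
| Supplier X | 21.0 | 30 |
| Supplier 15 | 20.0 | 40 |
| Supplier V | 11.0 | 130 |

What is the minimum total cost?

2310

Use providers in increasing cost order.
Supplier 21 at 7.0: take all 150 hours ; 140 still needed.
Supplier B (9.0): take the remaining 140 ; done.
Supplier V, Supplier 6, Supplier 15, Supplier X: unused.
Cost = 150×7.0 + 140×9.0 = 2310.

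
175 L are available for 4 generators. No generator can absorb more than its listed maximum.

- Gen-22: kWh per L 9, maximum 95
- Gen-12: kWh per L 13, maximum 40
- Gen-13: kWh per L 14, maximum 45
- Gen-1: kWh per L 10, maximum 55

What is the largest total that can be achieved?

Highest kWh per L first: Gen-13 14 > Gen-12 13 > Gen-1 10 > Gen-22 9.
Gen-13: +45 to 45 (cap) — 130 left.
Gen-12: +40 to 40 (cap) — 90 left.
Give Gen-1 55 to hit its cap of 55 — 35 left.
Gen-22: +35 (room for 95) → 35. Pool exhausted.
Total = 9×35 + 13×40 + 14×45 + 10×55 = 2015.

2015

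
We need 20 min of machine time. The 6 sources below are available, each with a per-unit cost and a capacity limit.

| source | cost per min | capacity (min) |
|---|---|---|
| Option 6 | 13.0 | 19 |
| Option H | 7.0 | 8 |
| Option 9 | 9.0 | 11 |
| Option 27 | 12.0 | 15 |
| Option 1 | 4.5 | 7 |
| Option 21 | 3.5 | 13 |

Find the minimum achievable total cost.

77

Fill from the cheapest source first.
Take 13 from Option 21 at 3.5 → need 7 more.
Option 1 (4.5): use full 7 → 0 min to go.
Option H, Option 9, Option 27, Option 6: unused.
Cost = 13×3.5 + 7×4.5 = 77.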